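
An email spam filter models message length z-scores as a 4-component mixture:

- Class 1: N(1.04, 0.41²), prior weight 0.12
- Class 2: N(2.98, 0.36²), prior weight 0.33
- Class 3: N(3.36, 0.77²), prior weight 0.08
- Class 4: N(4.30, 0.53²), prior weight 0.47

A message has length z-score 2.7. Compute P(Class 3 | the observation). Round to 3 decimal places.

P(component k | x) = P(Z=k)·f_k(x) / marginal(x), where marginal(x) = Σ_j P(Z=j)·f_j(x).
Component likelihoods at x = 2.7:
  p_1 = (1/(0.41·√(2π)))·exp(−(2.7−1.04)²/(2·0.41²)) = 0.973030·exp(-8.19631) = 0.000268234
  p_2 = (1/(0.36·√(2π)))·exp(−(2.7−2.98)²/(2·0.36²)) = 1.108173·exp(-0.30247) = 0.81893
  p_3 = (1/(0.77·√(2π)))·exp(−(2.7−3.36)²/(2·0.77²)) = 0.518107·exp(-0.36735) = 0.358825
  p_4 = (1/(0.53·√(2π)))·exp(−(2.7−4.30)²/(2·0.53²)) = 0.752721·exp(-4.55678) = 0.0079004
Multiply by the mixture weights:
  P(Z=1)·p_1 = 0.12 × 0.000268234 = 3.2188e-05
  P(Z=2)·p_2 = 0.33 × 0.81893 = 0.270247
  P(Z=3)·p_3 = 0.08 × 0.358825 = 0.028706
  P(Z=4)·p_4 = 0.47 × 0.0079004 = 0.00371319
Sum: 3.2188e-05 + 0.270247 + 0.028706 + 0.00371319 = 0.302698
P(Class 3 | data) ≈ 0.095

0.095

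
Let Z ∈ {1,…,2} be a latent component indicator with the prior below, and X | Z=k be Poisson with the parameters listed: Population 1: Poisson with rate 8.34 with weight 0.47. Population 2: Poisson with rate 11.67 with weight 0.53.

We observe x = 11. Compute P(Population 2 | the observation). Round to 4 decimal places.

Apply Bayes' rule: the posterior for each component is proportional to its prior times its likelihood at x.
Component likelihoods at x = 11:
  L_1 = 0.0812185
  L_2 = 0.11706
Multiply by the mixture weights:
  w_1·L_1 = 0.47 × 0.0812185 = 0.0381727
  w_2·L_2 = 0.53 × 0.11706 = 0.0620416
Denominator: 0.0381727 + 0.0620416 = 0.100214
P(Population 2 | 11) ≈ 0.6191

0.6191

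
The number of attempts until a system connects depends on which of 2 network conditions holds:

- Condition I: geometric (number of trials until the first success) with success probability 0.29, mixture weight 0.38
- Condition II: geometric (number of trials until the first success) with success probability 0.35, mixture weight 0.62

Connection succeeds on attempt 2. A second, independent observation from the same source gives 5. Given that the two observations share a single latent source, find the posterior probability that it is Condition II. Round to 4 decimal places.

0.6045

The responsibility of component k is π_k f_k(x) divided by Σ_j π_j f_j(x).
Since both observations come from the same component, the likelihood for component k is f_k(x₁)·f_k(x₂).
  f_I = [0.2059] × [0.0736939] = 0.0151736
  f_II = [0.2275] × [0.0624772] = 0.0142136
Weight by the priors:
  π_I·f_I = 0.38 × 0.0151736 = 0.00576596
  π_II·f_II = 0.62 × 0.0142136 = 0.00881241
Normaliser: 0.00576596 + 0.00881241 = 0.0145784
P(Condition II | x₁, x₂) = 0.00881241 / 0.0145784 ≈ 0.6045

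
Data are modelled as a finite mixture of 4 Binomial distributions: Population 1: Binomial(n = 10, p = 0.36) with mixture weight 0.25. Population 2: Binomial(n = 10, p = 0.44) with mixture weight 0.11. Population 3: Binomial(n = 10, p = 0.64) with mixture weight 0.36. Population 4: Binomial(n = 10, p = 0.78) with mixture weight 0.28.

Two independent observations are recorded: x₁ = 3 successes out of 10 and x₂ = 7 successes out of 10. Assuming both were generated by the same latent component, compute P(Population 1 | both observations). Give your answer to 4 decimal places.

0.2976

P(component k | x) = π_k·f_k(x) / marginal(x), where marginal(x) = Σ_j π_j·f_j(x).
Since both observations come from the same component, the likelihood for component k is f_k(x₁)·f_k(x₂).
  L_1 = [C(10,3)·0.36^3·0.64^7 = 120·0.046656·0.0439805 = 0.246234] × [0.0246512] = 0.00606998
  L_2 = [C(10,3)·0.44^3·0.56^7 = 120·0.085184·0.0172709 = 0.176545] × [0.0672844] = 0.0118787
  L_3 = [C(10,3)·0.64^3·0.36^7 = 120·0.262144·0.000783642 = 0.0246512] × [0.246234] = 0.00606998
  L_4 = [C(10,3)·0.78^3·0.22^7 = 120·0.474552·2.49436e-05 = 0.00142044] × [0.224446] = 0.000318812
Prior × likelihood for each component:
  π_1·L_1 = 0.25 × 0.00606998 = 0.00151749
  π_2·L_2 = 0.11 × 0.0118787 = 0.00130666
  π_3·L_3 = 0.36 × 0.00606998 = 0.00218519
  π_4·L_4 = 0.28 × 0.000318812 = 8.92675e-05
Sum: 0.00151749 + 0.00130666 + 0.00218519 + 8.92675e-05 = 0.00509861
So the posterior for Population 1 is 0.00151749 / 0.00509861 ≈ 0.2976.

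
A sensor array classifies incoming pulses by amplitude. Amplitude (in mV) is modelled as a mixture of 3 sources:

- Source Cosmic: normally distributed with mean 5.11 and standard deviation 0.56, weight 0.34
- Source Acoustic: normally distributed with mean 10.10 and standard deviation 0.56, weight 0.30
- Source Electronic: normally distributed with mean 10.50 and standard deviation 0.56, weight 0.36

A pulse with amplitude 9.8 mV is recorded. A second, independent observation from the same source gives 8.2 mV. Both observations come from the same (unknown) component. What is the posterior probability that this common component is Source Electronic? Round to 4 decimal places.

0.0417

The responsibility of component k is P(Z=k) f_k(x) divided by Σ_j P(Z=j) f_j(x).
Since both observations come from the same component, the likelihood for component k is f_k(x₁)·f_k(x₂).
  p_Cosmic = [4.18677e-16] × [1.74299e-07] = 7.29749e-23
  p_Acoustic = [0.617167] × [0.00225443] = 0.00139136
  p_Electronic = [0.326159] × [0.000154792] = 5.04867e-05
Unnormalised posteriors:
  P(Z=Cosmic)·p_Cosmic = 0.34 × 7.29749e-23 = 2.48115e-23
  P(Z=Acoustic)·p_Acoustic = 0.30 × 0.00139136 = 0.000417408
  P(Z=Electronic)·p_Electronic = 0.36 × 5.04867e-05 = 1.81752e-05
Denominator: 2.48115e-23 + 0.000417408 + 1.81752e-05 = 0.000435583
P(Source Electronic | x₁,x₂) ≈ 0.0417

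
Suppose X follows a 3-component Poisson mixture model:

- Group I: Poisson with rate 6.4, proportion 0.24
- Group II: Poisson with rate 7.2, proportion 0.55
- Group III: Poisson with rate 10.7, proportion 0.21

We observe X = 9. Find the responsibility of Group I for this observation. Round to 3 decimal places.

By Bayes' theorem, P(k | x) = w_k f_k(x) / Σ_j w_j f_j(x).
Component likelihoods at x = 9:
  p_I = 0.0824844
  p_II = 0.106982
  p_III = 0.114219
Multiply by the mixture weights:
  w_I·p_I = 0.24 × 0.0824844 = 0.0197963
  w_II·p_II = 0.55 × 0.106982 = 0.0588399
  w_III·p_III = 0.21 × 0.114219 = 0.0239861
Denominator: 0.0197963 + 0.0588399 + 0.0239861 = 0.102622
Responsibility of Group I: 0.0197963 / 0.102622 ≈ 0.193

0.193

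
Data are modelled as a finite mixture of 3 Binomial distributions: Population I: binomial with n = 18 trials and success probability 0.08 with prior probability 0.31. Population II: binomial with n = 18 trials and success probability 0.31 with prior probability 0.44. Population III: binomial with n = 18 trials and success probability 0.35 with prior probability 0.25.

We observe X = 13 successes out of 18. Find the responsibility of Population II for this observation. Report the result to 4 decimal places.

P(component k | x) = w_k·f_k(x) / marginal(x), where marginal(x) = Σ_j w_j·f_j(x).
Component likelihoods at x = 13 successes out of 18:
  f_I = C(18,13)·0.08^13·0.92^5 = 8568·5.49756e-15·0.659082 = 3.10448e-11
  f_II = C(18,13)·0.31^13·0.69^5 = 8568·2.44175e-07·0.156403 = 0.00032721
  f_III = C(18,13)·0.35^13·0.65^5 = 8568·1.18273e-06·0.116029 = 0.00117579
Multiply by the mixture weights:
  w_I·f_I = 0.31 × 3.10448e-11 = 9.62388e-12
  w_II·f_II = 0.44 × 0.00032721 = 0.000143973
  w_III·f_III = 0.25 × 0.00117579 = 0.000293948
Marginal: 9.62388e-12 + 0.000143973 + 0.000293948 = 0.000437921
Responsibility of Population II: 0.000143973 / 0.000437921 ≈ 0.3288

0.3288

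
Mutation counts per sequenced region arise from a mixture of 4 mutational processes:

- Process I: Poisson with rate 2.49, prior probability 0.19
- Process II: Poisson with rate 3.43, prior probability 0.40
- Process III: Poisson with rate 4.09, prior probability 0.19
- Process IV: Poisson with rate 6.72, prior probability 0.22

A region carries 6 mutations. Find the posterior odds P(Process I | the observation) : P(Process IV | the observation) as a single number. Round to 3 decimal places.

0.154

Posterior odds = (π_i f_i(x)) / (π_j f_j(x)); the normalising sum cancels.
Poisson probabilities:
  p_I = e^(−2.49)·2.49^6/6! = 0.0274454
  p_II = e^(−3.43)·3.43^6/6! = 0.0732491
  p_III = e^(−4.09)·4.09^6/6! = 0.108829
  p_IV = e^(−6.72)·6.72^6/6! = 0.154321
Odds = (0.19/0.22) × (0.0274454/0.154321) = 0.863636 × 0.177847 ≈ 0.154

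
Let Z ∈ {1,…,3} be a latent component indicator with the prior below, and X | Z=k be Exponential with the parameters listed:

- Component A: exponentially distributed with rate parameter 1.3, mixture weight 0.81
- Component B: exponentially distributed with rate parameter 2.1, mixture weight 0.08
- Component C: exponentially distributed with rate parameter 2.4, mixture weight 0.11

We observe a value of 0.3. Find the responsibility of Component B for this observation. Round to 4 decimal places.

0.0961

By Bayes' theorem, P(k | x) = π_k f_k(x) / Σ_j π_j f_j(x).
Evaluate each component's likelihood at the observed value:
  L_A = 1.3·e^(−1.3·0.3) = 1.3·e^(−0.3900) = 0.880174
  L_B = 2.1·e^(−2.1·0.3) = 2.1·e^(−0.6300) = 1.11844
  L_C = 2.4·e^(−2.4·0.3) = 2.4·e^(−0.7200) = 1.16821
Unnormalised posteriors:
  π_A·L_A = 0.81 × 0.880174 = 0.712941
  π_B·L_B = 0.08 × 1.11844 = 0.0894754
  π_C·L_C = 0.11 × 1.16821 = 0.128503
Denominator: 0.712941 + 0.0894754 + 0.128503 = 0.930919
P(Component B | data) = 0.0894754 / 0.930919 ≈ 0.0961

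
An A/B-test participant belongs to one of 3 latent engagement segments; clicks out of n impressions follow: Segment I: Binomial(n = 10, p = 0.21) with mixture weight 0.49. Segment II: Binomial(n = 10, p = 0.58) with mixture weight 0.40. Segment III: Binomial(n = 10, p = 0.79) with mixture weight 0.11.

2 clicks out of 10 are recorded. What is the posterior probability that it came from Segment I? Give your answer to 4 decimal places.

0.9617

By Bayes' theorem, P(k | x) = P(Z=k) f_k(x) / Σ_j P(Z=j) f_j(x).
Evaluate each component's likelihood at the observed value:
  p_I = 0.30107
  p_II = 0.0146576
  p_III = 0.000106224
Weight by the priors:
  P(Z=I)·p_I = 0.49 × 0.30107 = 0.147524
  P(Z=II)·p_II = 0.40 × 0.0146576 = 0.00586304
  P(Z=III)·p_III = 0.11 × 0.000106224 = 1.16846e-05
Normaliser: 0.147524 + 0.00586304 + 1.16846e-05 = 0.153399
P(Segment I | 2 clicks out of 10) ≈ 0.9617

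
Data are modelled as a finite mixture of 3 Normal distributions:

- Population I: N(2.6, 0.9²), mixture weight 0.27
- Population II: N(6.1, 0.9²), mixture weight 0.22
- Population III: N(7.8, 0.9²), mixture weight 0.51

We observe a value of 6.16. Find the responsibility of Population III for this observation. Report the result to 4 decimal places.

0.3062

Posterior ∝ prior × likelihood, so P(k | x) ∝ w_k f_k(x); normalise over all components.
Component likelihoods at x = 6.16:
  p_I = (1/(0.9·√(2π)))·exp(−(6.16−2.6)²/(2·0.9²)) = 0.443269·exp(-7.82321) = 0.000177456
  p_II = (1/(0.9·√(2π)))·exp(−(6.16−6.1)²/(2·0.9²)) = 0.443269·exp(-0.00222) = 0.442285
  p_III = (1/(0.9·√(2π)))·exp(−(6.16−7.8)²/(2·0.9²)) = 0.443269·exp(-1.66025) = 0.0842619
Weight by the priors:
  w_I·p_I = 0.27 × 0.000177456 = 4.79131e-05
  w_II·p_II = 0.22 × 0.442285 = 0.0973028
  w_III·p_III = 0.51 × 0.0842619 = 0.0429736
Evidence: 4.79131e-05 + 0.0973028 + 0.0429736 = 0.140324
So the posterior for Population III is 0.0429736 / 0.140324 ≈ 0.3062.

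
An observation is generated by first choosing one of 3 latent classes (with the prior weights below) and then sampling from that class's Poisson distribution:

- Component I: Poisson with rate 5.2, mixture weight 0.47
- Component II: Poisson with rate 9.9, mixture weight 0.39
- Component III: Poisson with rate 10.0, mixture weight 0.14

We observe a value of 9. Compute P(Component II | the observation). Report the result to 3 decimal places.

0.569

Posterior ∝ prior × likelihood, so P(k | x) ∝ w_k f_k(x); normalise over all components.
Component likelihoods at x = 9:
  f_I = 0.0422606
  f_II = 0.12631
  f_III = 0.12511
Multiply by the mixture weights:
  w_I·f_I = 0.47 × 0.0422606 = 0.0198625
  w_II·f_II = 0.39 × 0.12631 = 0.049261
  w_III·f_III = 0.14 × 0.12511 = 0.0175154
Denominator: 0.0198625 + 0.049261 + 0.0175154 = 0.0866389
P(Component II | the observation) = 0.049261 / 0.0866389 ≈ 0.569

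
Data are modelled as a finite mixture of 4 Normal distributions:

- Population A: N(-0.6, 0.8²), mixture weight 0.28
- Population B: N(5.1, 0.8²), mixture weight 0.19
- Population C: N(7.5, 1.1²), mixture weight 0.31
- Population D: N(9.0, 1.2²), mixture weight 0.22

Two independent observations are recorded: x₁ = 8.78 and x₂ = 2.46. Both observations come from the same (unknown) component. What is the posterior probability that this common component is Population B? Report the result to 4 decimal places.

0.0088

By Bayes' theorem, P(k | x) = π_k f_k(x) / Σ_j π_j f_j(x).
Since both observations come from the same component, the likelihood for component k is f_k(x₁)·f_k(x₂).
  f_A = [(1/(0.8·√(2π)))·exp(−(8.78−-0.6)²/(2·0.8²)) = 0.498678·exp(-68.73781) = 7.00434e-31] × [0.000331757] = 2.32374e-34
  f_B = [(1/(0.8·√(2π)))·exp(−(8.78−5.1)²/(2·0.8²)) = 0.498678·exp(-10.58000) = 1.26761e-05] × [0.00215321] = 2.72942e-08
  f_C = [(1/(1.1·√(2π)))·exp(−(8.78−7.5)²/(2·1.1²)) = 0.362675·exp(-0.67702) = 0.184285] × [1.00215e-05] = 1.84681e-06
  f_D = [(1/(1.2·√(2π)))·exp(−(8.78−9.0)²/(2·1.2²)) = 0.332452·exp(-0.01681) = 0.326912] × [1.18008e-07] = 3.85783e-08
Prior × likelihood for each component:
  π_A·f_A = 0.28 × 2.32374e-34 = 6.50647e-35
  π_B·f_B = 0.19 × 2.72942e-08 = 5.18591e-09
  π_C·f_C = 0.31 × 1.84681e-06 = 5.72511e-07
  π_D·f_D = 0.22 × 3.85783e-08 = 8.48723e-09
Evidence: 6.50647e-35 + 5.18591e-09 + 5.72511e-07 + 8.48723e-09 = 5.86184e-07
Responsibility of Population B: 5.18591e-09 / 5.86184e-07 ≈ 0.0088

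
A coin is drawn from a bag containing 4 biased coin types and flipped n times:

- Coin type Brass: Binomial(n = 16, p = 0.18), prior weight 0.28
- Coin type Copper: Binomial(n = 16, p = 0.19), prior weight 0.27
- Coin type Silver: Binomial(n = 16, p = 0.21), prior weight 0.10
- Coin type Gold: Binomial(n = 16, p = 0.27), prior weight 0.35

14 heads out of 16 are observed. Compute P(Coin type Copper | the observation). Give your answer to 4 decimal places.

By Bayes' theorem, P(k | x) = w_k f_k(x) / Σ_j w_j f_j(x).
Binomial probabilities:
  p_Brass = 3.02429e-09
  p_Copper = 6.29074e-09
  p_Silver = 2.42944e-08
  p_Gold = 6.99713e-07
Multiply by the mixture weights:
  w_Brass·p_Brass = 0.28 × 3.02429e-09 = 8.46802e-10
  w_Copper·p_Copper = 0.27 × 6.29074e-09 = 1.6985e-09
  w_Silver·p_Silver = 0.10 × 2.42944e-08 = 2.42944e-09
  w_Gold·p_Gold = 0.35 × 6.99713e-07 = 2.44899e-07
Denominator: 8.46802e-10 + 1.6985e-09 + 2.42944e-09 + 2.44899e-07 = 2.49874e-07
P(Coin type Copper | x) = 1.6985e-09 / 2.49874e-07 ≈ 0.0068

0.0068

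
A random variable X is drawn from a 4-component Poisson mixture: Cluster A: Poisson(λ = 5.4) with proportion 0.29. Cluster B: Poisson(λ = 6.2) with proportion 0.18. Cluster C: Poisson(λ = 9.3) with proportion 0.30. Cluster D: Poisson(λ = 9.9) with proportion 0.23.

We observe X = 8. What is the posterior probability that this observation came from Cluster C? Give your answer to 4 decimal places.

0.3533

P(component k | x) = P(Z=k)·f_k(x) / marginal(x), where marginal(x) = Σ_j P(Z=j)·f_j(x).
Component likelihoods at x = 8:
  L_A = e^(−5.4)·5.4^8/8! = 0.0809915
  L_B = e^(−6.2)·6.2^8/8! = 0.109897
  L_C = e^(−9.3)·9.3^8/8! = 0.126883
  L_D = e^(−9.9)·9.9^8/8! = 0.114827
Weight by the priors:
  P(Z=A)·L_A = 0.29 × 0.0809915 = 0.0234875
  P(Z=B)·L_B = 0.18 × 0.109897 = 0.0197815
  P(Z=C)·L_C = 0.30 × 0.126883 = 0.038065
  P(Z=D)·L_D = 0.23 × 0.114827 = 0.0264103
Denominator: 0.0234875 + 0.0197815 + 0.038065 + 0.0264103 = 0.107744
P(Cluster C | the observation) ≈ 0.3533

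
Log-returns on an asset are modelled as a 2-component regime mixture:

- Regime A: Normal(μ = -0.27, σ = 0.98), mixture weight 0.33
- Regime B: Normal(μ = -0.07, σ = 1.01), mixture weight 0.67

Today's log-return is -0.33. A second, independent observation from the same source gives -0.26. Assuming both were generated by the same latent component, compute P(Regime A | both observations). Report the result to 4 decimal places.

0.3546

P(component k | x) = w_k·f_k(x) / marginal(x), where marginal(x) = Σ_j w_j·f_j(x).
Since both observations come from the same component, the likelihood for component k is f_k(x₁)·f_k(x₂).
  p_A = [0.406322] × [0.407063] = 0.165398
  p_B = [0.382119] × [0.388065] = 0.148287
Multiply by the mixture weights:
  w_A·p_A = 0.33 × 0.165398 = 0.0545815
  w_B·p_B = 0.67 × 0.148287 = 0.0993523
Sum: 0.0545815 + 0.0993523 = 0.153934
P(Regime A | data) ≈ 0.3546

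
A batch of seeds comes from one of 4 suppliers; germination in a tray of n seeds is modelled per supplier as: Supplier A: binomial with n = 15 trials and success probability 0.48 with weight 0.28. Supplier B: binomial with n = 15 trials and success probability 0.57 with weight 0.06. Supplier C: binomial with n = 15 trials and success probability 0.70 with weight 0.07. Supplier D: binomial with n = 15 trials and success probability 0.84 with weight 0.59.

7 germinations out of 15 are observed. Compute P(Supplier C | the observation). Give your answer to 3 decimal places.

P(component k | x) = w_k·f_k(x) / marginal(x), where marginal(x) = Σ_j w_j·f_j(x).
Binomial probabilities:
  f_A = C(15,7)·0.48^7·0.52^8 = 6435·0.00587068·0.00534597 = 0.201959
  f_B = C(15,7)·0.57^7·0.43^8 = 6435·0.019549·0.00116882 = 0.147035
  f_C = C(15,7)·0.70^7·0.30^8 = 6435·0.0823543·6.561e-05 = 0.03477
  f_D = C(15,7)·0.84^7·0.16^8 = 6435·0.29509·4.29497e-07 = 0.000815574
Weight by the priors:
  w_A·f_A = 0.28 × 0.201959 = 0.0565486
  w_B·f_B = 0.06 × 0.147035 = 0.00882209
  w_C·f_C = 0.07 × 0.03477 = 0.0024339
  w_D·f_D = 0.59 × 0.000815574 = 0.000481189
Denominator: 0.0565486 + 0.00882209 + 0.0024339 + 0.000481189 = 0.0682858
So the posterior for Supplier C is 0.0024339 / 0.0682858 ≈ 0.036.

0.036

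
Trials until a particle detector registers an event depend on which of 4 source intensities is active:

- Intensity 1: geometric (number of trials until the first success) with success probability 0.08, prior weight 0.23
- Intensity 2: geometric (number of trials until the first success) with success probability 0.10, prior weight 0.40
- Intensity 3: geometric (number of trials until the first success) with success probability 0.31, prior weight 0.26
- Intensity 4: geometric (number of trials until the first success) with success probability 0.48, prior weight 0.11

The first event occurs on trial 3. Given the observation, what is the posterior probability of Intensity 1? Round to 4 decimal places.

0.1548

Apply Bayes' rule: the posterior for each component is proportional to its prior times its likelihood at x.
Evaluate each component's likelihood at the observed value:
  p_1 = 0.067712
  p_2 = 0.081
  p_3 = 0.147591
  p_4 = 0.129792
Unnormalised posteriors:
  π_1·p_1 = 0.23 × 0.067712 = 0.0155738
  π_2·p_2 = 0.40 × 0.081 = 0.0324
  π_3·p_3 = 0.26 × 0.147591 = 0.0383737
  π_4·p_4 = 0.11 × 0.129792 = 0.0142771
Denominator: 0.0155738 + 0.0324 + 0.0383737 + 0.0142771 = 0.100625
So the posterior for Intensity 1 is 0.0155738 / 0.100625 ≈ 0.1548.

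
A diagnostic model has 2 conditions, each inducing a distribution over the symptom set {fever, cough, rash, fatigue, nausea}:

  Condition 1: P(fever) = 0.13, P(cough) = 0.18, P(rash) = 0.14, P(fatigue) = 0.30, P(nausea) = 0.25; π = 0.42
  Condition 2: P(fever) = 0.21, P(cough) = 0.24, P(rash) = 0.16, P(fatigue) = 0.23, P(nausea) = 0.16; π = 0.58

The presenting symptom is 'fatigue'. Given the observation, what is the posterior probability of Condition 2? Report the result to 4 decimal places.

0.5143

Posterior ∝ prior × likelihood, so P(k | x) ∝ π_k f_k(x); normalise over all components.
Component likelihoods at x = 'fatigue':
  p_1 = 0.3
  p_2 = 0.23
Unnormalised posteriors:
  π_1·p_1 = 0.42 × 0.3 = 0.126
  π_2·p_2 = 0.58 × 0.23 = 0.1334
Evidence: 0.126 + 0.1334 = 0.2594
P(Condition 2 | data) = 0.1334 / 0.2594 ≈ 0.5143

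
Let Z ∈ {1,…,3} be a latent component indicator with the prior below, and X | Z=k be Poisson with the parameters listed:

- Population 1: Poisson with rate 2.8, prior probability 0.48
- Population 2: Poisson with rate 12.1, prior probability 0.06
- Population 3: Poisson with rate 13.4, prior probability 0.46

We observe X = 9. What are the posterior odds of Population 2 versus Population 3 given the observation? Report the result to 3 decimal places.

The posterior odds equal the prior odds times the likelihood ratio: (P(Z=i)/P(Z=j))·(f_i(x)/f_j(x)).
Poisson probabilities:
  L_1 = e^(−2.8)·2.8^9/9! = 0.0017727
  L_2 = e^(−12.1)·12.1^9/9! = 0.0851809
  L_3 = e^(−13.4)·13.4^9/9! = 0.0581613
Posterior odds = (P(Z=2)·L_2) / (P(Z=3)·L_3) = (0.06·0.0851809) / (0.46·0.0581613) = 0.00511085 / 0.0267542 ≈ 0.191

0.191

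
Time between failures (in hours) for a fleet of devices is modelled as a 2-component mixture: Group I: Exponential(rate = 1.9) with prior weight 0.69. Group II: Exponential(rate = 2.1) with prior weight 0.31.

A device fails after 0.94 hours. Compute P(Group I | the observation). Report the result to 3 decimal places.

By Bayes' theorem, P(k | x) = π_k f_k(x) / Σ_j π_j f_j(x).
Evaluate each component's likelihood at the observed value:
  p_I = 0.318496
  p_II = 0.29169
Multiply by the mixture weights:
  π_I·p_I = 0.69 × 0.318496 = 0.219762
  π_II·p_II = 0.31 × 0.29169 = 0.090424
Evidence: 0.219762 + 0.090424 = 0.310186
P(Group I | data) = 0.219762 / 0.310186 ≈ 0.708

0.708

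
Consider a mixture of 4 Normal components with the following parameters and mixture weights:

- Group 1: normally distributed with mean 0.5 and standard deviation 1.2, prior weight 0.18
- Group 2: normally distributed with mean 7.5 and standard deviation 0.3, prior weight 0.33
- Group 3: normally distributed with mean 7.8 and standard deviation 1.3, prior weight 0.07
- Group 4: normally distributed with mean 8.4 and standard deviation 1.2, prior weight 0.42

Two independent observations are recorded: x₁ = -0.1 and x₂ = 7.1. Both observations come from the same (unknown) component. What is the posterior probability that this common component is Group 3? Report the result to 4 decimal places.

By Bayes' theorem, P(k | x) = π_k f_k(x) / Σ_j π_j f_j(x).
Since both observations come from the same component, the likelihood for component k is f_k(x₁)·f_k(x₂).
  L_1 = [(1/(1.2·√(2π)))·exp(−(-0.1−0.5)²/(2·1.2²)) = 0.332452·exp(-0.12500) = 0.293388] × [8.9748e-08] = 2.6331e-08
  L_2 = [(1/(0.3·√(2π)))·exp(−(-0.1−7.5)²/(2·0.3²)) = 1.329808·exp(-320.88889) = 5.80116e-140] × [0.5467] = 3.1715e-140
  L_3 = [(1/(1.3·√(2π)))·exp(−(-0.1−7.8)²/(2·1.3²)) = 0.306879·exp(-18.46450) = 2.93723e-09] × [0.265465] = 7.7973e-10
  L_4 = [(1/(1.2·√(2π)))·exp(−(-0.1−8.4)²/(2·1.2²)) = 0.332452·exp(-25.08681) = 4.23319e-12] × [0.184877] = 7.82618e-13
Unnormalised posteriors:
  π_1·L_1 = 0.18 × 2.6331e-08 = 4.73957e-09
  π_2·L_2 = 0.33 × 3.1715e-140 = 1.04659e-140
  π_3·L_3 = 0.07 × 7.7973e-10 = 5.45811e-11
  π_4·L_4 = 0.42 × 7.82618e-13 = 3.287e-13
Sum: 4.73957e-09 + 1.04659e-140 + 5.45811e-11 + 3.287e-13 = 4.79448e-09
P(Group 3 | x₁,x₂) = 5.45811e-11 / 4.79448e-09 ≈ 0.0114

0.0114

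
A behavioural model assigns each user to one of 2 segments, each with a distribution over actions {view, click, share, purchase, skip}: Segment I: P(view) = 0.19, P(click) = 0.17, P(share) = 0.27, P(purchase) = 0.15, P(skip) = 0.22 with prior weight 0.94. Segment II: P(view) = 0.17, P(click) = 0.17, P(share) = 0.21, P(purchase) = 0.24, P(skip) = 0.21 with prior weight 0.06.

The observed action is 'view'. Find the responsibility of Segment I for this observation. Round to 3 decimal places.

Posterior ∝ prior × likelihood, so P(k | x) ∝ π_k f_k(x); normalise over all components.
Component likelihoods at x = 'view':
  L_I = 0.19
  L_II = 0.17
Weight by the priors:
  π_I·L_I = 0.94 × 0.19 = 0.1786
  π_II·L_II = 0.06 × 0.17 = 0.0102
Denominator: 0.1786 + 0.0102 = 0.1888
P(Segment I | x) ≈ 0.946

0.946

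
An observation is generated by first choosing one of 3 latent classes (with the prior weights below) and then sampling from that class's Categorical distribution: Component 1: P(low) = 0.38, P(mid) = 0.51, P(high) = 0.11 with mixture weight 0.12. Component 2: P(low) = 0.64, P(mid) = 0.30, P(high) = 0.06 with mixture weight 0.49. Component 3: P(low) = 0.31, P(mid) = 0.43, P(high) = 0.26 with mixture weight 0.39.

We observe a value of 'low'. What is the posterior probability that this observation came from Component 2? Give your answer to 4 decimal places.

0.6532

By Bayes' theorem, P(k | x) = π_k f_k(x) / Σ_j π_j f_j(x).
Component likelihoods at x = 'low':
  p_1 = 0.38
  p_2 = 0.64
  p_3 = 0.31
Weight by the priors:
  π_1·p_1 = 0.12 × 0.38 = 0.0456
  π_2·p_2 = 0.49 × 0.64 = 0.3136
  π_3·p_3 = 0.39 × 0.31 = 0.1209
Sum: 0.0456 + 0.3136 + 0.1209 = 0.4801
P(Component 2 | 'low') ≈ 0.6532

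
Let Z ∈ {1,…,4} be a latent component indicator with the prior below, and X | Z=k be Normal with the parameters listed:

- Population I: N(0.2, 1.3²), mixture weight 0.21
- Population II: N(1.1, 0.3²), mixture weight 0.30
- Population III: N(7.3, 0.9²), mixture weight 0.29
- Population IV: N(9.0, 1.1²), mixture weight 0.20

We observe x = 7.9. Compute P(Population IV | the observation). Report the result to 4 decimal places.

Posterior ∝ prior × likelihood, so P(k | x) ∝ P(Z=k) f_k(x); normalise over all components.
Component likelihoods at x = 7.9:
  L_I = 7.39307e-09
  L_II = 3.61711e-112
  L_III = 0.354942
  L_IV = 0.219973
Unnormalised posteriors:
  P(Z=I)·L_I = 0.21 × 7.39307e-09 = 1.55254e-09
  P(Z=II)·L_II = 0.30 × 3.61711e-112 = 1.08513e-112
  P(Z=III)·L_III = 0.29 × 0.354942 = 0.102933
  P(Z=IV)·L_IV = 0.20 × 0.219973 = 0.0439947
Normaliser: 1.55254e-09 + 1.08513e-112 + 0.102933 + 0.0439947 = 0.146928
P(Population IV | the observation) = 0.0439947 / 0.146928 ≈ 0.2994

0.2994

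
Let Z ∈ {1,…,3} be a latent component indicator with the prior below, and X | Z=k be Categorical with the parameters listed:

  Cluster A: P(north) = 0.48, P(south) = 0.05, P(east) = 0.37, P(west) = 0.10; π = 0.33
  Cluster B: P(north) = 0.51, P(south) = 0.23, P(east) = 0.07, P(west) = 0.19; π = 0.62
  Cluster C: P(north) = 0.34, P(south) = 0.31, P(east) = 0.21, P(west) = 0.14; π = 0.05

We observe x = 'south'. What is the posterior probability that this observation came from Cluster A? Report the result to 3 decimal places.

0.095

Apply Bayes' rule: the posterior for each component is proportional to its prior times its likelihood at x.
Evaluate each component's likelihood at the observed value:
  L_A = P(south | comp) = 0.05
  L_B = P(south | comp) = 0.23
  L_C = P(south | comp) = 0.31
Unnormalised posteriors:
  P(Z=A)·L_A = 0.33 × 0.05 = 0.0165
  P(Z=B)·L_B = 0.62 × 0.23 = 0.1426
  P(Z=C)·L_C = 0.05 × 0.31 = 0.0155
Denominator: 0.0165 + 0.1426 + 0.0155 = 0.1746
P(Cluster A | the observation) = 0.0165 / 0.1746 ≈ 0.095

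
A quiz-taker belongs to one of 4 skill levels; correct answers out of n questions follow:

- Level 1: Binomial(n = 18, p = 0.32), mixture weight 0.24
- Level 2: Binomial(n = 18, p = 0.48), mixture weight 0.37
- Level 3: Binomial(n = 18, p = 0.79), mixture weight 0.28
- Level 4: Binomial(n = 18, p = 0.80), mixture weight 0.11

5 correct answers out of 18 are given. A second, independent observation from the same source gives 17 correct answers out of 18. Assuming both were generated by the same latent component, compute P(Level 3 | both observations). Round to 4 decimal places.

P(component k | x) = π_k·f_k(x) / marginal(x), where marginal(x) = Σ_j π_j·f_j(x).
Since both observations come from the same component, the likelihood for component k is f_k(x₁)·f_k(x₂).
  L_1 = [C(18,5)·0.32^5·0.68^13 = 8568·0.00335544·0.00664685 = 0.191093] × [4.73512e-08] = 9.04849e-09
  L_2 = [C(18,5)·0.48^5·0.52^13 = 8568·0.0254804·0.000203256 = 0.0443741] × [3.56761e-05] = 1.58309e-06
  L_3 = [C(18,5)·0.79^5·0.21^13 = 8568·0.307706·1.54472e-09 = 4.07254e-06] × [0.068731] = 2.7991e-07
  L_4 = [C(18,5)·0.80^5·0.20^13 = 8568·0.32768·8.192e-10 = 2.29995e-06] × [0.0810648] = 1.86445e-07
Unnormalised posteriors:
  π_1·L_1 = 0.24 × 9.04849e-09 = 2.17164e-09
  π_2·L_2 = 0.37 × 1.58309e-06 = 5.85744e-07
  π_3·L_3 = 0.28 × 2.7991e-07 = 7.83747e-08
  π_4·L_4 = 0.11 × 1.86445e-07 = 2.0509e-08
Denominator: 2.17164e-09 + 5.85744e-07 + 7.83747e-08 + 2.0509e-08 = 6.86799e-07
P(Level 3 | x₁, x₂) = 7.83747e-08 / 6.86799e-07 ≈ 0.1141

0.1141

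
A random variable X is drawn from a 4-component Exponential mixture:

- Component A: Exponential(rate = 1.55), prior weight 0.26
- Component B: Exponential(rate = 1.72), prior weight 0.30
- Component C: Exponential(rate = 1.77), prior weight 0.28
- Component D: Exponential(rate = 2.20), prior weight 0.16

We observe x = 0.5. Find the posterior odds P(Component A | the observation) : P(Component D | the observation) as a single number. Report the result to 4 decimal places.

Only the two components matter; the odds are (w_i f_i(x)) / (w_j f_j(x)).
Evaluate each component's likelihood at the observed value:
  f_A = 0.714091
  f_B = 0.727839
  f_C = 0.730504
  f_D = 0.732316
Odds = (0.26/0.16) × (0.714091/0.732316) = 1.625 × 0.975113 ≈ 1.5846

1.5846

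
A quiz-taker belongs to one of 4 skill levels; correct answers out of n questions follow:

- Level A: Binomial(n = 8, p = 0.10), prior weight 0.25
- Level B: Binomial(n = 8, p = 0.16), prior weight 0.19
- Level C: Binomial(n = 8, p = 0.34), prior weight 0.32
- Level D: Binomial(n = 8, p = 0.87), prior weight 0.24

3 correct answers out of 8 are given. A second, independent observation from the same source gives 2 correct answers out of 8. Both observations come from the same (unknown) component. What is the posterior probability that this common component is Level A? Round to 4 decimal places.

Posterior ∝ prior × likelihood, so P(k | x) ∝ P(Z=k) f_k(x); normalise over all components.
Since both observations come from the same component, the likelihood for component k is f_k(x₁)·f_k(x₂).
  p_A = [C(8,3)·0.10^3·0.90^5 = 56·0.001·0.59049 = 0.0330674] × [0.148803] = 0.00492055
  p_B = [C(8,3)·0.16^3·0.84^5 = 56·0.004096·0.418212 = 0.0959278] × [0.25181] = 0.0241556
  p_C = [C(8,3)·0.34^3·0.66^5 = 56·0.039304·0.125233 = 0.275641] × [0.267534] = 0.0737435
  p_D = [C(8,3)·0.87^3·0.13^5 = 56·0.658503·3.71293e-05 = 0.00136919] × [0.000102296] = 1.40062e-07
Unnormalised posteriors:
  P(Z=A)·p_A = 0.25 × 0.00492055 = 0.00123014
  P(Z=B)·p_B = 0.19 × 0.0241556 = 0.00458957
  P(Z=C)·p_C = 0.32 × 0.0737435 = 0.0235979
  P(Z=D)·p_D = 0.24 × 1.40062e-07 = 3.36148e-08
Marginal: 0.00123014 + 0.00458957 + 0.0235979 + 3.36148e-08 = 0.0294177
P(Level A | x) ≈ 0.0418

0.0418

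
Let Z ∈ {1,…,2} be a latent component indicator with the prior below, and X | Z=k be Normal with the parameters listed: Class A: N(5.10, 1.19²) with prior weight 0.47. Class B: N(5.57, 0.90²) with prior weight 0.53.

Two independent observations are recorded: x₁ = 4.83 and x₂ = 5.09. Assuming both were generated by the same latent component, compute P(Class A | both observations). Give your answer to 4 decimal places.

Posterior ∝ prior × likelihood, so P(k | x) ∝ π_k f_k(x); normalise over all components.
Since both observations come from the same component, the likelihood for component k is f_k(x₁)·f_k(x₂).
  p_A = [0.326727] × [0.335234] = 0.10953
  p_B = [0.31613] × [0.384504] = 0.121553
Weight by the priors:
  π_A·p_A = 0.47 × 0.10953 = 0.051479
  π_B·p_B = 0.53 × 0.121553 = 0.0644232
Marginal: 0.051479 + 0.0644232 = 0.115902
Responsibility of Class A: 0.051479 / 0.115902 ≈ 0.4442

0.4442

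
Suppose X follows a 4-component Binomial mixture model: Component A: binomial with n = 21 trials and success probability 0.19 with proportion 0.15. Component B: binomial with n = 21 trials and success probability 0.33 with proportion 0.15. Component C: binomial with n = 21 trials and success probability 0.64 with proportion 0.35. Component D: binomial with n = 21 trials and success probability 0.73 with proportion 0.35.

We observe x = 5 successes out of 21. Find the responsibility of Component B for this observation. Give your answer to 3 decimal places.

The responsibility of component k is π_k f_k(x) divided by Σ_j π_j f_j(x).
Evaluate each component's likelihood at the observed value:
  L_A = C(21,5)·0.19^5·0.81^16 = 20349·0.00024761·0.0343368 = 0.17301
  L_B = C(21,5)·0.33^5·0.67^16 = 20349·0.00391354·0.00164891 = 0.131314
  L_C = C(21,5)·0.64^5·0.36^16 = 20349·0.107374·7.95866e-08 = 0.000173893
  L_D = C(21,5)·0.73^5·0.27^16 = 20349·0.207307·7.97664e-10 = 3.36494e-06
Prior × likelihood for each component:
  π_A·L_A = 0.15 × 0.17301 = 0.0259515
  π_B·L_B = 0.15 × 0.131314 = 0.019697
  π_C·L_C = 0.35 × 0.000173893 = 6.08627e-05
  π_D·L_D = 0.35 × 3.36494e-06 = 1.17773e-06
Denominator: 0.0259515 + 0.019697 + 6.08627e-05 + 1.17773e-06 = 0.0457106
P(Component B | data) ≈ 0.431

0.431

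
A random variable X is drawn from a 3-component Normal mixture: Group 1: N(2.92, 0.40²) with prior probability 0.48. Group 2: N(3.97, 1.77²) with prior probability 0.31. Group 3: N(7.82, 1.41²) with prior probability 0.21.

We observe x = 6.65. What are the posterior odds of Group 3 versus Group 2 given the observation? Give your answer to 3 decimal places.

1.896

The posterior odds equal the prior odds times the likelihood ratio: (P(Z=i)/P(Z=j))·(f_i(x)/f_j(x)).
Evaluate each component's likelihood at the observed value:
  f_1 = 1.30821e-19
  f_2 = 0.0716327
  f_3 = 0.200528
Odds = (0.21/0.31) × (0.200528/0.0716327) = 0.677419 × 2.79939 ≈ 1.896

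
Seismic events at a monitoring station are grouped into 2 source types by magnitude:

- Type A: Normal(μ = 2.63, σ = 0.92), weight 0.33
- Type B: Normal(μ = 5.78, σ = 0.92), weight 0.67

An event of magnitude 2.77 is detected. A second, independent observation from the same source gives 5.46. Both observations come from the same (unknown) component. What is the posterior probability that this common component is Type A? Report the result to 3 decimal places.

P(component k | x) = w_k·f_k(x) / marginal(x), where marginal(x) = Σ_j w_j·f_j(x).
Since both observations come from the same component, the likelihood for component k is f_k(x₁)·f_k(x₂).
  p_A = [(1/(0.92·√(2π)))·exp(−(2.77−2.63)²/(2·0.92²)) = 0.433633·exp(-0.01158) = 0.428641] × [0.00382303] = 0.00163871
  p_B = [(1/(0.92·√(2π)))·exp(−(2.77−5.78)²/(2·0.92²)) = 0.433633·exp(-5.35214) = 0.00205456] × [0.408179] = 0.000838628
Weight by the priors:
  w_A·p_A = 0.33 × 0.00163871 = 0.000540773
  w_B·p_B = 0.67 × 0.000838628 = 0.00056188
Denominator: 0.000540773 + 0.00056188 = 0.00110265
P(Type A | x) = 0.000540773 / 0.00110265 ≈ 0.490

0.490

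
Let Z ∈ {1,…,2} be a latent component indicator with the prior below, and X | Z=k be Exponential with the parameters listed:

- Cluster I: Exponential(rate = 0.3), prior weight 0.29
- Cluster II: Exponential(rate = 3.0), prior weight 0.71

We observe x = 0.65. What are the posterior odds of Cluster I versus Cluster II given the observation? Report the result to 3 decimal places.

Only the two components matter; the odds are (π_i f_i(x)) / (π_j f_j(x)).
Component likelihoods at x = 0.65:
  L_I = 0.3·e^(−0.3·0.65) = 0.3·e^(−0.1950) = 0.24685
  L_II = 3.0·e^(−3.0·0.65) = 3.0·e^(−1.9500) = 0.426822
Posterior odds = (π_I·L_I) / (π_II·L_II) = (0.29·0.24685) / (0.71·0.426822) = 0.0715866 / 0.303044 ≈ 0.236

0.236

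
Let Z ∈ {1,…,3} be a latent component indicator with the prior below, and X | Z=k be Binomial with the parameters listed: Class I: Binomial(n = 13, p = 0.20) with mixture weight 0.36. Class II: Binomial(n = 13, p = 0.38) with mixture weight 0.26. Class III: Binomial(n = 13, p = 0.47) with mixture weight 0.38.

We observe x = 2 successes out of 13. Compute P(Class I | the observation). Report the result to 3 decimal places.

Apply Bayes' rule: the posterior for each component is proportional to its prior times its likelihood at x.
Binomial probabilities:
  p_I = 0.268006
  p_II = 0.0586098
  p_III = 0.0159707
Unnormalised posteriors:
  π_I·p_I = 0.36 × 0.268006 = 0.0964821
  π_II·p_II = 0.26 × 0.0586098 = 0.0152386
  π_III·p_III = 0.38 × 0.0159707 = 0.00606888
Normaliser: 0.0964821 + 0.0152386 + 0.00606888 = 0.11779
So the posterior for Class I is 0.0964821 / 0.11779 ≈ 0.819.

0.819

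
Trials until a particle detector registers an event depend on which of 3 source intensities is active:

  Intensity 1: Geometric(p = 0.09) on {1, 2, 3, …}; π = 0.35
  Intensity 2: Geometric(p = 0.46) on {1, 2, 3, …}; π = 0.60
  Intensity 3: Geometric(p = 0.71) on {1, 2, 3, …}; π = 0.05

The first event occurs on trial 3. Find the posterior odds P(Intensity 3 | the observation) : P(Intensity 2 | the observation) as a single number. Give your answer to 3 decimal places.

0.037

Only the two components matter; the odds are (P(Z=i) f_i(x)) / (P(Z=j) f_j(x)).
Component likelihoods at x = 3:
  L_1 = 0.09·(1−0.09)^2 = 0.09·0.8281 = 0.074529
  L_2 = 0.46·(1−0.46)^2 = 0.46·0.2916 = 0.134136
  L_3 = 0.71·(1−0.71)^2 = 0.71·0.0841 = 0.059711
0.00298555 / 0.0804816 ≈ 0.037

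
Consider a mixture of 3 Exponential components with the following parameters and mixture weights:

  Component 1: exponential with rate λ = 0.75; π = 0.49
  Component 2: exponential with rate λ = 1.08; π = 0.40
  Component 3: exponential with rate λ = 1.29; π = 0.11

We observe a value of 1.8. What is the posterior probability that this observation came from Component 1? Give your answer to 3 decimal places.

0.557

P(component k | x) = π_k·f_k(x) / marginal(x), where marginal(x) = Σ_j π_j·f_j(x).
Exponential densities:
  f_1 = 0.19443
  f_2 = 0.154581
  f_3 = 0.12652
Weight by the priors:
  π_1·f_1 = 0.49 × 0.19443 = 0.0952708
  π_2·f_2 = 0.40 × 0.154581 = 0.0618323
  π_3·f_3 = 0.11 × 0.12652 = 0.0139172
Sum: 0.0952708 + 0.0618323 + 0.0139172 = 0.17102
P(Component 1 | 1.8) = 0.0952708 / 0.17102 ≈ 0.557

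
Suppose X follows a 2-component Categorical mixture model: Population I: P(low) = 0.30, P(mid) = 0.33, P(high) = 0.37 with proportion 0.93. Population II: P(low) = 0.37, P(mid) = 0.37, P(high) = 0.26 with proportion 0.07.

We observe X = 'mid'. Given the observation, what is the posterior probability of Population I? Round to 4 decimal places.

The responsibility of component k is π_k f_k(x) divided by Σ_j π_j f_j(x).
Evaluate each component's likelihood at the observed value:
  f_I = P(mid | comp) = 0.33
  f_II = P(mid | comp) = 0.37
Weight by the priors:
  π_I·f_I = 0.93 × 0.33 = 0.3069
  π_II·f_II = 0.07 × 0.37 = 0.0259
Denominator: 0.3069 + 0.0259 = 0.3328
P(Population I | x) ≈ 0.9222

0.9222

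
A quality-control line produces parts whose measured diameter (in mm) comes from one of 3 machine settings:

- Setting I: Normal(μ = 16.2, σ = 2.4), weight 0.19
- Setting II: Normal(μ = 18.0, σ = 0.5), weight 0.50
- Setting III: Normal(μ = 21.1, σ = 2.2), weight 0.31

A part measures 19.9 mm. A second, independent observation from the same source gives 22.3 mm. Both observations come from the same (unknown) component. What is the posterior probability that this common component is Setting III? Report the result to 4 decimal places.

0.9917

The responsibility of component k is P(Z=k) f_k(x) divided by Σ_j P(Z=j) f_j(x).
Since both observations come from the same component, the likelihood for component k is f_k(x₁)·f_k(x₂).
  f_I = [(1/(2.4·√(2π)))·exp(−(19.9−16.2)²/(2·2.4²)) = 0.166226·exp(-1.18837) = 0.0506521] × [0.00657525] = 0.00033305
  f_II = [(1/(0.5·√(2π)))·exp(−(19.9−18.0)²/(2·0.5²)) = 0.797885·exp(-7.22000) = 0.000583894] × [6.94593e-17] = 4.05568e-20
  f_III = [(1/(2.2·√(2π)))·exp(−(19.9−21.1)²/(2·2.2²)) = 0.181337·exp(-0.14876) = 0.156272] × [0.156272] = 0.024421
Multiply by the mixture weights:
  P(Z=I)·f_I = 0.19 × 0.00033305 = 6.32795e-05
  P(Z=II)·f_II = 0.50 × 4.05568e-20 = 2.02784e-20
  P(Z=III)·f_III = 0.31 × 0.024421 = 0.00757051
Denominator: 6.32795e-05 + 2.02784e-20 + 0.00757051 = 0.00763379
So the posterior for Setting III is 0.00757051 / 0.00763379 ≈ 0.9917.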